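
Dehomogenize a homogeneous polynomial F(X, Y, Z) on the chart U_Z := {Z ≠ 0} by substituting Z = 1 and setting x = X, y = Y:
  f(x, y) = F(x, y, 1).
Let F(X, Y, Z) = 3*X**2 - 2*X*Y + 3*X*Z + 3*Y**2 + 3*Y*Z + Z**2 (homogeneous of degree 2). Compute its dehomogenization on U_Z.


f(x, y) = 3*x**2 - 2*x*y + 3*x + 3*y**2 + 3*y + 1

On U_Z we set Z = 1. Each monomial c·X^i·Y^j·Z^k in F becomes c·x^i·y^j·1^k = c·x^i·y^j.
Substituting Z = 1: F(X, Y, 1) = 3*x**2 - 2*x*y + 3*x + 3*y**2 + 3*y + 1.
Note: deg(f) ≤ deg(F) = 2; strict inequality happens when F is divisible by Z (lost terms).


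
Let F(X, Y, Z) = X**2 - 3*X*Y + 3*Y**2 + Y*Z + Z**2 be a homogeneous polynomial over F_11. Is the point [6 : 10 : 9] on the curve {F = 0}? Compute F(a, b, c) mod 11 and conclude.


F(6,10,9) ≡ 8 (mod 11); P is NOT on the curve.

Evaluate F(6, 10, 9) term-by-term (mod 11).
  X**2 ↦ 1·36·1·1 = 36
  -3*X*Y ↦ -3·6·10·1 = -180
  3*Y**2 ↦ 3·1·100·1 = 300
  Y*Z ↦ 1·1·10·9 = 90
  Z**2 ↦ 1·1·1·81 = 81
Sum: F(6, 10, 9) = (36) + (-180) + (300) + (90) + (81) = 327.
Reducing mod 11: 327 ≡ 8 (mod 11).
Since F(a, b, c) ≡ 8 ≠ 0 (mod 11), P does NOT lie on the curve.


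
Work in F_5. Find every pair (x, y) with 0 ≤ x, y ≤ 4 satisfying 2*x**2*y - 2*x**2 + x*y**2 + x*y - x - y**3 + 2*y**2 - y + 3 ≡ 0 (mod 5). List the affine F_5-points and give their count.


Affine F_5-points: {(1, 0), (2, 1), (3, 3)}; count = 3.

For each of the 25 pairs (x, y) ∈ F_5², evaluate f(x, y) mod 5. Record the zeros.
  x = 0: [0↦3, 1↦3, 2↦1, 3↦1, 4↦2]  zeros at y ∈ ∅
  x = 1: [0↦0, 1↦4, 2↦3, 3↦1, 4↦2]  zeros at y ∈ {0}
  x = 2: [0↦3, 1↦0, 2↦4, 3↦4, 4↦4]  zeros at y ∈ {1}
  x = 3: [0↦2, 1↦1, 2↦4, 3↦0, 4↦3]  zeros at y ∈ {3}
  x = 4: [0↦2, 1↦2, 2↦3, 3↦4, 4↦4]  zeros at y ∈ ∅
Collecting zeros: affine points = {(1, 0), (2, 1), (3, 3)}.
Total count |C(F_5)_aff| = 3.


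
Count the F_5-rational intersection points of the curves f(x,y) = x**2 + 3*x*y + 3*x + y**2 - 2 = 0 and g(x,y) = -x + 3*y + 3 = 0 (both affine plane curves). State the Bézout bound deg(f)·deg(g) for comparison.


Common zeros: {(2, 3)}; count = 1; Bézout bound = 2.

deg(f) = 2, deg(g) = 1, so Bézout bound = 2.
Scan x ∈ F_5. For each x, list the y ∈ F_5 with f(x, y) ≡ 0 and those with g(x, y) ≡ 0 (mod 5); the common zeros in that column are the intersection.
  x = 0: f ≡ 0 at y ∈ ∅; g ≡ 0 at y ∈ {4}; common: ∅.
  x = 1: f ≡ 0 at y ∈ {3, 4}; g ≡ 0 at y ∈ {1}; common: ∅.
  x = 2: f ≡ 0 at y ∈ {1, 3}; g ≡ 0 at y ∈ {3}; common: {3}.
  x = 3: f ≡ 0 at y ∈ ∅; g ≡ 0 at y ∈ {0}; common: ∅.
  x = 4: f ≡ 0 at y ∈ {4}; g ≡ 0 at y ∈ {2}; common: ∅.
Collecting: common zeros = {(2, 3)}, so the count is 1.
Comparison with the Bézout bound: 1 ≤ 2 = deg(f)·deg(g), as expected for curves with no common component (the affine F_5-count falls short of the bound because intersections may lie at infinity, over extension fields, or carry multiplicity).


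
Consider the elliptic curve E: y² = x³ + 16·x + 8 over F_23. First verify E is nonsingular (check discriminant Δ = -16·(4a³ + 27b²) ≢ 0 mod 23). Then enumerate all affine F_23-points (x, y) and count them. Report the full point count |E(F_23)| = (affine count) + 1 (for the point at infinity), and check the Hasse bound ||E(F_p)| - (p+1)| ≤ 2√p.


Affine points = {(0, 10), (0, 13), (1, 5), (1, 18), (2, 5), (2, 18), (5, 11), (5, 12), (7, 7), (7, 16), (8, 2), (8, 21), (10, 8), (10, 15), (14, 3), (14, 20), (15, 9), (15, 14), (16, 6), (16, 17), (17, 8), (17, 15), (19, 8), (19, 15), (20, 5), (20, 18)}; affine count = 26; |E(F_23)| = 27.

Discriminant check: Δ ∝ 4a³ + 27b² = 4·16³ + 27·8² = 4·4096 + 27·64 ≡ 11 (mod 23). Nonzero ⇒ E is nonsingular.
For each x ∈ F_23, compute rhs = x³ + 16·x + 8 mod 23, then count y ∈ F_23 with y² ≡ rhs.
  x = 0: rhs = 8, matching y values: 10, 13 (2 points).
  x = 1: rhs = 2, matching y values: 5, 18 (2 points).
  x = 2: rhs = 2, matching y values: 5, 18 (2 points).
  x = 3: rhs = 14, matching y values: none (0 points).
  x = 4: rhs = 21, matching y values: none (0 points).
  x = 5: rhs = 6, matching y values: 11, 12 (2 points).
  x = 6: rhs = 21, matching y values: none (0 points).
  x = 7: rhs = 3, matching y values: 7, 16 (2 points).
  x = 8: rhs = 4, matching y values: 2, 21 (2 points).
  x = 9: rhs = 7, matching y values: none (0 points).
  x = 10: rhs = 18, matching y values: 8, 15 (2 points).
  x = 11: rhs = 20, matching y values: none (0 points).
  x = 12: rhs = 19, matching y values: none (0 points).
  x = 13: rhs = 21, matching y values: none (0 points).
  x = 14: rhs = 9, matching y values: 3, 20 (2 points).
  x = 15: rhs = 12, matching y values: 9, 14 (2 points).
  x = 16: rhs = 13, matching y values: 6, 17 (2 points).
  x = 17: rhs = 18, matching y values: 8, 15 (2 points).
  x = 18: rhs = 10, matching y values: none (0 points).
  x = 19: rhs = 18, matching y values: 8, 15 (2 points).
  x = 20: rhs = 2, matching y values: 5, 18 (2 points).
  x = 21: rhs = 14, matching y values: none (0 points).
  x = 22: rhs = 14, matching y values: none (0 points).
Total affine count: 26.
Full point count |E(F_23)| = 26 + 1 = 27.
Hasse bound: |27 − (23+1)| = |3| = 3 ≤ 2√23 ≈ 9.5917 ✓.


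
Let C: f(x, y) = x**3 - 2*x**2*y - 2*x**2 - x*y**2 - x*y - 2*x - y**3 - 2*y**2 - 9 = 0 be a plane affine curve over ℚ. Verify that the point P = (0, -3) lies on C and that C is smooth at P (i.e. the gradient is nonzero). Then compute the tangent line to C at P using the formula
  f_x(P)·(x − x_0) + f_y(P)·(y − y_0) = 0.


Tangent line at P: -8*x - 15*y - 45 = 0.

Step 1: f(0, -3) = 0, so P lies on C.
Step 2: partial derivatives
  f_x(x, y) = 3*x**2 - 4*x*y - 4*x - y**2 - y - 2, f_y(x, y) = -2*x**2 - 2*x*y - x - 3*y**2 - 4*y.
  f_x(P) = -8, f_y(P) = -15 (gradient nonzero, so P is smooth).
Step 3: tangent line at P: -8·(x − 0) + -15·(y − -3) = 0.
Expanding: -8*x - 15*y - 45 = 0.


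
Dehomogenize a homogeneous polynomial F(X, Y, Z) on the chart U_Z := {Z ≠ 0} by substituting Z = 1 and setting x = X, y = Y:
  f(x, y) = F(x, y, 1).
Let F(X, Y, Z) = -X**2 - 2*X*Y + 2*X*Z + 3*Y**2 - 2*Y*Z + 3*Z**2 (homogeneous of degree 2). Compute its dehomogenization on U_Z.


f(x, y) = -x**2 - 2*x*y + 2*x + 3*y**2 - 2*y + 3

On U_Z we set Z = 1. Each monomial c·X^i·Y^j·Z^k in F becomes c·x^i·y^j·1^k = c·x^i·y^j.
Substituting Z = 1: F(X, Y, 1) = -x**2 - 2*x*y + 2*x + 3*y**2 - 2*y + 3.
Note: deg(f) ≤ deg(F) = 2; strict inequality happens when F is divisible by Z (lost terms).


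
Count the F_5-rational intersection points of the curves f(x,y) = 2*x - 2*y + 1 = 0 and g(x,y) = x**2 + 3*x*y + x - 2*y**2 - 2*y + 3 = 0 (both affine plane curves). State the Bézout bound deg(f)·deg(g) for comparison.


Common zeros: {(3, 1), (4, 2)}; count = 2; Bézout bound = 2.

deg(f) = 1, deg(g) = 2, so Bézout bound = 2.
Scan x ∈ F_5. For each x, list the y ∈ F_5 with f(x, y) ≡ 0 and those with g(x, y) ≡ 0 (mod 5); the common zeros in that column are the intersection.
  x = 0: f ≡ 0 at y ∈ {3}; g ≡ 0 at y ∈ ∅; common: ∅.
  x = 1: f ≡ 0 at y ∈ {4}; g ≡ 0 at y ∈ {0, 3}; common: ∅.
  x = 2: f ≡ 0 at y ∈ {0}; g ≡ 0 at y ∈ ∅; common: ∅.
  x = 3: f ≡ 0 at y ∈ {1}; g ≡ 0 at y ∈ {0, 1}; common: {1}.
  x = 4: f ≡ 0 at y ∈ {2}; g ≡ 0 at y ∈ {2, 3}; common: {2}.
Collecting: common zeros = {(3, 1), (4, 2)}, so the count is 2.
Comparison with the Bézout bound: 2 ≤ 2 = deg(f)·deg(g), as expected for curves with no common component (the bound is attained).


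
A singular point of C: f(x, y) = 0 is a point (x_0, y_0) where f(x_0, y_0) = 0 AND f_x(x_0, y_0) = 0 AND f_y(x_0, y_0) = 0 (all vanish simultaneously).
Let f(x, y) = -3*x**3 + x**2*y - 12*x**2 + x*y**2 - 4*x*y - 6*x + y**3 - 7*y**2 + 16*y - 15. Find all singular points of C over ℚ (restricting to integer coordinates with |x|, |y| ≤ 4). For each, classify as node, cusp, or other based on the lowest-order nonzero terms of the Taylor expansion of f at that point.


Singular points: {(-1, 3)}; classification: cusp.

Compute partial derivatives:
  f_x = -9*x**2 + 2*x*y - 24*x + y**2 - 4*y - 6.
  f_y = x**2 + 2*x*y - 4*x + 3*y**2 - 14*y + 16.
Scan x_0 ∈ {−4, ..., 4}. For each x_0, f_y(x_0, y) is a polynomial in y; find its integer roots y ∈ {−4, ..., 4}, then test f_x and f at those candidates.
  x = -4: f_y(-4, y) = 3*y**2 - 22*y + 48; no integer root y with |y| ≤ 4.
  x = -3: f_y(-3, y) = 3*y**2 - 20*y + 37; no integer root y with |y| ≤ 4.
  x = -2: f_y(-2, y) = 3*y**2 - 18*y + 28; no integer root y with |y| ≤ 4.
  x = -1: f_y(-1, y) = 3*y**2 - 16*y + 21; vanishes at y ∈ {3}. (-1, 3): f_x = 0, f = 0 — SINGULAR.
  x = 0: f_y(0, y) = 3*y**2 - 14*y + 16; vanishes at y ∈ {2}. (0, 2): f_x = -10 ≠ 0.
  x = 1: f_y(1, y) = 3*y**2 - 12*y + 13; no integer root y with |y| ≤ 4.
  x = 2: f_y(2, y) = 3*y**2 - 10*y + 12; no integer root y with |y| ≤ 4.
  x = 3: f_y(3, y) = 3*y**2 - 8*y + 13; no integer root y with |y| ≤ 4.
  x = 4: f_y(4, y) = 3*y**2 - 6*y + 16; no integer root y with |y| ≤ 4.
Only singular point on the grid: (-1, 3).
Classify: substitute x = -1 + u, y = 3 + v and expand: f = -3*u**3 + u**2*v + u*v**2 + v**3 + v**2.
No constant or linear terms (consistent with a singular point). Quadratic part: v**2. Cubic part: -3*u**3 + u**2*v + u*v**2 + v**3.
The quadratic part v**2 is a perfect square, so there is a single (double) tangent line v = 0, i.e. y = 3. Restricting the cubic part to that line (v = 0) leaves -3*u**3 ≠ 0, so f is not divisible by v and the branch is v² ≈ 3*u**3 to lowest order — this is a cusp.
Classification: cusp.


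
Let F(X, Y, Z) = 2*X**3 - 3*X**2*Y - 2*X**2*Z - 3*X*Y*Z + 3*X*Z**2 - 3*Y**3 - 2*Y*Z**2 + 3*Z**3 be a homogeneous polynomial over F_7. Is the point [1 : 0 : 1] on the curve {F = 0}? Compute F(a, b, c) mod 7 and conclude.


F(1,0,1) ≡ 6 (mod 7); P is NOT on the curve.

Evaluate F(1, 0, 1) term-by-term (mod 7).
  2*X**3 ↦ 2·1·1·1 = 2
  -3*X**2*Y ↦ -3·1·0·1 = 0
  -2*X**2*Z ↦ -2·1·1·1 = -2
  -3*X*Y*Z ↦ -3·1·0·1 = 0
  3*X*Z**2 ↦ 3·1·1·1 = 3
  -3*Y**3 ↦ -3·1·0·1 = 0
  -2*Y*Z**2 ↦ -2·1·0·1 = 0
  3*Z**3 ↦ 3·1·1·1 = 3
Sum: F(1, 0, 1) = (2) + (0) + (-2) + (0) + (3) + (0) + (0) + (3) = 6.
Reducing mod 7: 6 ≡ 6 (mod 7).
Since F(a, b, c) ≡ 6 ≠ 0 (mod 7), P does NOT lie on the curve.


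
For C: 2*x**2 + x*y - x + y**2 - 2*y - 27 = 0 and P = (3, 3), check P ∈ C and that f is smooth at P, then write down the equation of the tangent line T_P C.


Tangent line at P: 14*x + 7*y - 63 = 0.

Step 1: f(3, 3) = 0, so P lies on C.
Step 2: partial derivatives
  f_x(x, y) = 4*x + y - 1, f_y(x, y) = x + 2*y - 2.
  f_x(P) = 14, f_y(P) = 7 (gradient nonzero, so P is smooth).
Step 3: tangent line at P: 14·(x − 3) + 7·(y − 3) = 0.
Expanding: 14*x + 7*y - 63 = 0.


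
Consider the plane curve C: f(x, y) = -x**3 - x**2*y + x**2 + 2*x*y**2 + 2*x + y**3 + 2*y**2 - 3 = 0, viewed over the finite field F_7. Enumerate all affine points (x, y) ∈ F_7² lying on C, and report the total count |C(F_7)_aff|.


Affine F_7-points: {(0, 1), (0, 3), (1, 2), (2, 1), (2, 2), (2, 5), (3, 2), (4, 5), (5, 1), (5, 4), (6, 3)}; count = 11.

For each of the 49 pairs (x, y) ∈ F_7², evaluate f(x, y) mod 7. Record the zeros.
  x = 0: [0↦4, 1↦0, 2↦6, 3↦0, 4↦2, 5↦4, 6↦5]  zeros at y ∈ {1, 3}
  x = 1: [0↦6, 1↦3, 2↦0, 3↦3, 4↦4, 5↦2, 6↦3]  zeros at y ∈ {2}
  x = 2: [0↦4, 1↦0, 2↦0, 3↦3, 4↦1, 5↦0, 6↦6]  zeros at y ∈ {1, 2, 5}
  x = 3: [0↦6, 1↦6, 2↦0, 3↦1, 4↦1, 5↦6, 6↦1]  zeros at y ∈ {2}
  x = 4: [0↦6, 1↦1, 2↦1, 3↦5, 4↦5, 5↦0, 6↦3]  zeros at y ∈ {5}
  x = 5: [0↦5, 1↦0, 2↦4, 3↦2, 4↦0, 5↦4, 6↦6]  zeros at y ∈ {1, 4}
  x = 6: [0↦4, 1↦4, 2↦3, 3↦0, 4↦1, 5↦5, 6↦4]  zeros at y ∈ {3}
Collecting zeros: affine points = {(0, 1), (0, 3), (1, 2), (2, 1), (2, 2), (2, 5), (3, 2), (4, 5), (5, 1), (5, 4), (6, 3)}.
Total count |C(F_7)_aff| = 11.


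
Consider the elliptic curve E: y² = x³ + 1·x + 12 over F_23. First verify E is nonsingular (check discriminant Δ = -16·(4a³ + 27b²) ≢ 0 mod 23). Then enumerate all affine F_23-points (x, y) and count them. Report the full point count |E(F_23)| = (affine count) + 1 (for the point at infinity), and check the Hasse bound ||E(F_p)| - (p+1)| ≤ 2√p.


Affine points = {(0, 9), (0, 14), (5, 2), (5, 21), (6, 2), (6, 21), (8, 7), (8, 16), (12, 2), (12, 21), (19, 6), (19, 17), (21, 5), (21, 18)}; affine count = 14; |E(F_23)| = 15.

Discriminant check: Δ ∝ 4a³ + 27b² = 4·1³ + 27·12² = 4·1 + 27·144 ≡ 5 (mod 23). Nonzero ⇒ E is nonsingular.
For each x ∈ F_23, compute rhs = x³ + 1·x + 12 mod 23, then count y ∈ F_23 with y² ≡ rhs.
  x = 0: rhs = 12, matching y values: 9, 14 (2 points).
  x = 1: rhs = 14, matching y values: none (0 points).
  x = 2: rhs = 22, matching y values: none (0 points).
  x = 3: rhs = 19, matching y values: none (0 points).
  x = 4: rhs = 11, matching y values: none (0 points).
  x = 5: rhs = 4, matching y values: 2, 21 (2 points).
  x = 6: rhs = 4, matching y values: 2, 21 (2 points).
  x = 7: rhs = 17, matching y values: none (0 points).
  x = 8: rhs = 3, matching y values: 7, 16 (2 points).
  x = 9: rhs = 14, matching y values: none (0 points).
  x = 10: rhs = 10, matching y values: none (0 points).
  x = 11: rhs = 20, matching y values: none (0 points).
  x = 12: rhs = 4, matching y values: 2, 21 (2 points).
  x = 13: rhs = 14, matching y values: none (0 points).
  x = 14: rhs = 10, matching y values: none (0 points).
  x = 15: rhs = 21, matching y values: none (0 points).
  x = 16: rhs = 7, matching y values: none (0 points).
  x = 17: rhs = 20, matching y values: none (0 points).
  x = 18: rhs = 20, matching y values: none (0 points).
  x = 19: rhs = 13, matching y values: 6, 17 (2 points).
  x = 20: rhs = 5, matching y values: none (0 points).
  x = 21: rhs = 2, matching y values: 5, 18 (2 points).
  x = 22: rhs = 10, matching y values: none (0 points).
Total affine count: 14.
Full point count |E(F_23)| = 14 + 1 = 15.
Hasse bound: |15 − (23+1)| = |-9| = 9 ≤ 2√23 ≈ 9.5917 ✓.


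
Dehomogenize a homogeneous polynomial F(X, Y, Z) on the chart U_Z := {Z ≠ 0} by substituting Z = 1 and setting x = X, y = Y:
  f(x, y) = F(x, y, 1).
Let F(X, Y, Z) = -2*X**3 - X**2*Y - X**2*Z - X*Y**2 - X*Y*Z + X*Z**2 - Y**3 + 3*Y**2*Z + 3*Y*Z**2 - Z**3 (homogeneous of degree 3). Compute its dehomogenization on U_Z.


f(x, y) = -2*x**3 - x**2*y - x**2 - x*y**2 - x*y + x - y**3 + 3*y**2 + 3*y - 1

On U_Z we set Z = 1. Each monomial c·X^i·Y^j·Z^k in F becomes c·x^i·y^j·1^k = c·x^i·y^j.
Substituting Z = 1: F(X, Y, 1) = -2*x**3 - x**2*y - x**2 - x*y**2 - x*y + x - y**3 + 3*y**2 + 3*y - 1.
Note: deg(f) ≤ deg(F) = 3; strict inequality happens when F is divisible by Z (lost terms).


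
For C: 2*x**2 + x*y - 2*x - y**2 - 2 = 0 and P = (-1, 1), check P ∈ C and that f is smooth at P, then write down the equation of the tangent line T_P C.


Tangent line at P: -5*x - 3*y - 2 = 0.

Step 1: f(-1, 1) = 0, so P lies on C.
Step 2: partial derivatives
  f_x(x, y) = 4*x + y - 2, f_y(x, y) = x - 2*y.
  f_x(P) = -5, f_y(P) = -3 (gradient nonzero, so P is smooth).
Step 3: tangent line at P: -5·(x − -1) + -3·(y − 1) = 0.
Expanding: -5*x - 3*y - 2 = 0.


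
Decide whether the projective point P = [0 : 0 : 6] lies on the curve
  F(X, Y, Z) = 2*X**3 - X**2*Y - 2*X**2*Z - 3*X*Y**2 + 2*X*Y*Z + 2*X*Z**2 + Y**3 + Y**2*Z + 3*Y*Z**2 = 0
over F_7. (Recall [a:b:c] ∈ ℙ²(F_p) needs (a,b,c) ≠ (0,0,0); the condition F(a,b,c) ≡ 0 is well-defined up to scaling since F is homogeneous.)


F(0,0,6) ≡ 0 (mod 7); P is on the curve.

Evaluate F(0, 0, 6) term-by-term (mod 7).
  2*X**3 ↦ 2·0·1·1 = 0
  -X**2*Y ↦ -1·0·0·1 = 0
  -2*X**2*Z ↦ -2·0·1·6 = 0
  -3*X*Y**2 ↦ -3·0·0·1 = 0
  2*X*Y*Z ↦ 2·0·0·6 = 0
  2*X*Z**2 ↦ 2·0·1·36 = 0
  Y**3 ↦ 1·1·0·1 = 0
  Y**2*Z ↦ 1·1·0·6 = 0
  3*Y*Z**2 ↦ 3·1·0·36 = 0
Sum: F(0, 0, 6) = (0) + (0) + (0) + (0) + (0) + (0) + (0) + (0) + (0) = 0.
Reducing mod 7: 0 ≡ 0 (mod 7).
Since F(a, b, c) ≡ 0 (mod 7), P lies on the curve.


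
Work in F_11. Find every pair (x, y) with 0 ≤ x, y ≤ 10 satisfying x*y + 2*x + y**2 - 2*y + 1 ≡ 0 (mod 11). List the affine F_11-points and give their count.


Affine F_11-points: {(0, 1), (1, 6), (4, 4), (4, 5), (5, 0), (5, 8), (7, 7), (7, 10), (8, 2), (8, 3)}; count = 10.

For each of the 121 pairs (x, y) ∈ F_11², evaluate f(x, y) mod 11. Record the zeros.
  x = 0: [0↦1, 1↦0, 2↦1, 3↦4, 4↦9, 5↦5, 6↦3, 7↦3, 8↦5, 9↦9, 10↦4]  zeros at y ∈ {1}
  x = 1: [0↦3, 1↦3, 2↦5, 3↦9, 4↦4, 5↦1, 6↦0, 7↦1, 8↦4, 9↦9, 10↦5]  zeros at y ∈ {6}
  x = 2: [0↦5, 1↦6, 2↦9, 3↦3, 4↦10, 5↦8, 6↦8, 7↦10, 8↦3, 9↦9, 10↦6]  zeros at y ∈ ∅
  x = 3: [0↦7, 1↦9, 2↦2, 3↦8, 4↦5, 5↦4, 6↦5, 7↦8, 8↦2, 9↦9, 10↦7]  zeros at y ∈ ∅
  x = 4: [0↦9, 1↦1, 2↦6, 3↦2, 4↦0, 5↦0, 6↦2, 7↦6, 8↦1, 9↦9, 10↦8]  zeros at y ∈ {4, 5}
  x = 5: [0↦0, 1↦4, 2↦10, 3↦7, 4↦6, 5↦7, 6↦10, 7↦4, 8↦0, 9↦9, 10↦9]  zeros at y ∈ {0, 8}
  x = 6: [0↦2, 1↦7, 2↦3, 3↦1, 4↦1, 5↦3, 6↦7, 7↦2, 8↦10, 9↦9, 10↦10]  zeros at y ∈ ∅
  x = 7: [0↦4, 1↦10, 2↦7, 3↦6, 4↦7, 5↦10, 6↦4, 7↦0, 8↦9, 9↦9, 10↦0]  zeros at y ∈ {7, 10}
  x = 8: [0↦6, 1↦2, 2↦0, 3↦0, 4↦2, 5↦6, 6↦1, 7↦9, 8↦8, 9↦9, 10↦1]  zeros at y ∈ {2, 3}
  x = 9: [0↦8, 1↦5, 2↦4, 3↦5, 4↦8, 5↦2, 6↦9, 7↦7, 8↦7, 9↦9, 10↦2]  zeros at y ∈ ∅
  x = 10: [0↦10, 1↦8, 2↦8, 3↦10, 4↦3, 5↦9, 6↦6, 7↦5, 8↦6, 9↦9, 10↦3]  zeros at y ∈ ∅
Collecting zeros: affine points = {(0, 1), (1, 6), (4, 4), (4, 5), (5, 0), (5, 8), (7, 7), (7, 10), (8, 2), (8, 3)}.
Total count |C(F_11)_aff| = 10.


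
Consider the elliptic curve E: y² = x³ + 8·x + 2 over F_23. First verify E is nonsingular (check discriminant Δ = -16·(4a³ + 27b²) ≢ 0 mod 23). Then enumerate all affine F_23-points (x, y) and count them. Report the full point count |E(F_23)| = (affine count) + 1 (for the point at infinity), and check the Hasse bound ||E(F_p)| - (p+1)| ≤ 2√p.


Affine points = {(0, 5), (0, 18), (2, 7), (2, 16), (4, 11), (4, 12), (5, 11), (5, 12), (6, 6), (6, 17), (8, 7), (8, 16), (10, 1), (10, 22), (11, 8), (11, 15), (12, 3), (12, 20), (13, 7), (13, 16), (14, 11), (14, 12), (15, 1), (15, 22), (21, 1), (21, 22), (22, 4), (22, 19)}; affine count = 28; |E(F_23)| = 29.

Discriminant check: Δ ∝ 4a³ + 27b² = 4·8³ + 27·2² = 4·512 + 27·4 ≡ 17 (mod 23). Nonzero ⇒ E is nonsingular.
For each x ∈ F_23, compute rhs = x³ + 8·x + 2 mod 23, then count y ∈ F_23 with y² ≡ rhs.
  x = 0: rhs = 2, matching y values: 5, 18 (2 points).
  x = 1: rhs = 11, matching y values: none (0 points).
  x = 2: rhs = 3, matching y values: 7, 16 (2 points).
  x = 3: rhs = 7, matching y values: none (0 points).
  x = 4: rhs = 6, matching y values: 11, 12 (2 points).
  x = 5: rhs = 6, matching y values: 11, 12 (2 points).
  x = 6: rhs = 13, matching y values: 6, 17 (2 points).
  x = 7: rhs = 10, matching y values: none (0 points).
  x = 8: rhs = 3, matching y values: 7, 16 (2 points).
  x = 9: rhs = 21, matching y values: none (0 points).
  x = 10: rhs = 1, matching y values: 1, 22 (2 points).
  x = 11: rhs = 18, matching y values: 8, 15 (2 points).
  x = 12: rhs = 9, matching y values: 3, 20 (2 points).
  x = 13: rhs = 3, matching y values: 7, 16 (2 points).
  x = 14: rhs = 6, matching y values: 11, 12 (2 points).
  x = 15: rhs = 1, matching y values: 1, 22 (2 points).
  x = 16: rhs = 17, matching y values: none (0 points).
  x = 17: rhs = 14, matching y values: none (0 points).
  x = 18: rhs = 21, matching y values: none (0 points).
  x = 19: rhs = 21, matching y values: none (0 points).
  x = 20: rhs = 20, matching y values: none (0 points).
  x = 21: rhs = 1, matching y values: 1, 22 (2 points).
  x = 22: rhs = 16, matching y values: 4, 19 (2 points).
Total affine count: 28.
Full point count |E(F_23)| = 28 + 1 = 29.
Hasse bound: |29 − (23+1)| = |5| = 5 ≤ 2√23 ≈ 9.5917 ✓.


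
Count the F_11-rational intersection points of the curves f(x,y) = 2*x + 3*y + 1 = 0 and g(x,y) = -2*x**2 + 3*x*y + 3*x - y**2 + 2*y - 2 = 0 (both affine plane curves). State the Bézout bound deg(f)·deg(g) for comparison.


Common zeros: ∅; count = 0; Bézout bound = 2.

deg(f) = 1, deg(g) = 2, so Bézout bound = 2.
Scan x ∈ F_11. For each x, list the y ∈ F_11 with f(x, y) ≡ 0 and those with g(x, y) ≡ 0 (mod 11); the common zeros in that column are the intersection.
  x = 0: f ≡ 0 at y ∈ {7}; g ≡ 0 at y ∈ ∅; common: ∅.
  x = 1: f ≡ 0 at y ∈ {10}; g ≡ 0 at y ∈ ∅; common: ∅.
  x = 2: f ≡ 0 at y ∈ {2}; g ≡ 0 at y ∈ {3, 5}; common: ∅.
  x = 3: f ≡ 0 at y ∈ {5}; g ≡ 0 at y ∈ {0}; common: ∅.
  x = 4: f ≡ 0 at y ∈ {8}; g ≡ 0 at y ∈ {0, 3}; common: ∅.
  x = 5: f ≡ 0 at y ∈ {0}; g ≡ 0 at y ∈ {7, 10}; common: ∅.
  x = 6: f ≡ 0 at y ∈ {3}; g ≡ 0 at y ∈ {10}; common: ∅.
  x = 7: f ≡ 0 at y ∈ {6}; g ≡ 0 at y ∈ {5, 7}; common: ∅.
  x = 8: f ≡ 0 at y ∈ {9}; g ≡ 0 at y ∈ ∅; common: ∅.
  x = 9: f ≡ 0 at y ∈ {1}; g ≡ 0 at y ∈ ∅; common: ∅.
  x = 10: f ≡ 0 at y ∈ {4}; g ≡ 0 at y ∈ ∅; common: ∅.
Collecting: common zeros = ∅, so the count is 0.
Comparison with the Bézout bound: 0 ≤ 2 = deg(f)·deg(g), as expected for curves with no common component (the affine F_11-count falls short of the bound because intersections may lie at infinity, over extension fields, or carry multiplicity).


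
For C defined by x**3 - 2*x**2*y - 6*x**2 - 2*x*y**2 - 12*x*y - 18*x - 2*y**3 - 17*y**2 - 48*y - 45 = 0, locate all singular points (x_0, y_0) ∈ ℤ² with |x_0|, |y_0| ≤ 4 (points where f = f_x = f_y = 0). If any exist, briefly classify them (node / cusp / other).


Singular points: {(0, -3)}; classification: cusp.

Compute partial derivatives:
  f_x = 3*x**2 - 4*x*y - 12*x - 2*y**2 - 12*y - 18.
  f_y = -2*x**2 - 4*x*y - 12*x - 6*y**2 - 34*y - 48.
Scan x_0 ∈ {−4, ..., 4}. For each x_0, f_y(x_0, y) is a polynomial in y; find its integer roots y ∈ {−4, ..., 4}, then test f_x and f at those candidates.
  x = -4: f_y(-4, y) = -6*y**2 - 18*y - 32; no integer root y with |y| ≤ 4.
  x = -3: f_y(-3, y) = -6*y**2 - 22*y - 30; no integer root y with |y| ≤ 4.
  x = -2: f_y(-2, y) = -6*y**2 - 26*y - 32; no integer root y with |y| ≤ 4.
  x = -1: f_y(-1, y) = -6*y**2 - 30*y - 38; no integer root y with |y| ≤ 4.
  x = 0: f_y(0, y) = -6*y**2 - 34*y - 48; vanishes at y ∈ {-3}. (0, -3): f_x = 0, f = 0 — SINGULAR.
  x = 1: f_y(1, y) = -6*y**2 - 38*y - 62; no integer root y with |y| ≤ 4.
  x = 2: f_y(2, y) = -6*y**2 - 42*y - 80; no integer root y with |y| ≤ 4.
  x = 3: f_y(3, y) = -6*y**2 - 46*y - 102; no integer root y with |y| ≤ 4.
  x = 4: f_y(4, y) = -6*y**2 - 50*y - 128; no integer root y with |y| ≤ 4.
Only singular point on the grid: (0, -3).
Classify: substitute x = 0 + u, y = -3 + v and expand: f = u**3 - 2*u**2*v - 2*u*v**2 - 2*v**3 + v**2.
No constant or linear terms (consistent with a singular point). Quadratic part: v**2. Cubic part: u**3 - 2*u**2*v - 2*u*v**2 - 2*v**3.
The quadratic part v**2 is a perfect square, so there is a single (double) tangent line v = 0, i.e. y = -3. Restricting the cubic part to that line (v = 0) leaves u**3 ≠ 0, so f is not divisible by v and the branch is v² ≈ -u**3 to lowest order — this is a cusp.
Classification: cusp.


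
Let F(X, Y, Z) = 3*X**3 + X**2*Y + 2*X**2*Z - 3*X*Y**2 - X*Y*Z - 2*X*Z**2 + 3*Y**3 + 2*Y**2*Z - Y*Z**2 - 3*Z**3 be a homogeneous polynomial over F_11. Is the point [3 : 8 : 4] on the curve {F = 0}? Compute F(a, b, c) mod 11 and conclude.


F(3,8,4) ≡ 8 (mod 11); P is NOT on the curve.

Evaluate F(3, 8, 4) term-by-term (mod 11).
  3*X**3 ↦ 3·27·1·1 = 81
  X**2*Y ↦ 1·9·8·1 = 72
  2*X**2*Z ↦ 2·9·1·4 = 72
  -3*X*Y**2 ↦ -3·3·64·1 = -576
  -X*Y*Z ↦ -1·3·8·4 = -96
  -2*X*Z**2 ↦ -2·3·1·16 = -96
  3*Y**3 ↦ 3·1·512·1 = 1536
  2*Y**2*Z ↦ 2·1·64·4 = 512
  -Y*Z**2 ↦ -1·1·8·16 = -128
  -3*Z**3 ↦ -3·1·1·64 = -192
Sum: F(3, 8, 4) = (81) + (72) + (72) + (-576) + (-96) + (-96) + (1536) + (512) + (-128) + (-192) = 1185.
Reducing mod 11: 1185 ≡ 8 (mod 11).
Since F(a, b, c) ≡ 8 ≠ 0 (mod 11), P does NOT lie on the curve.


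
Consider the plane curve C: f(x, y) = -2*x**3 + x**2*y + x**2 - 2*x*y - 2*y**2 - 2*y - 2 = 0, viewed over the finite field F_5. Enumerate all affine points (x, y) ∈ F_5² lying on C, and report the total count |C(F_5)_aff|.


Affine F_5-points: {(1, 3), (3, 4), (4, 1), (4, 2)}; count = 4.

For each of the 25 pairs (x, y) ∈ F_5², evaluate f(x, y) mod 5. Record the zeros.
  x = 0: [0↦3, 1↦4, 2↦1, 3↦4, 4↦3]  zeros at y ∈ ∅
  x = 1: [0↦2, 1↦2, 2↦3, 3↦0, 4↦3]  zeros at y ∈ {3}
  x = 2: [0↦1, 1↦2, 2↦4, 3↦2, 4↦1]  zeros at y ∈ ∅
  x = 3: [0↦3, 1↦2, 2↦2, 3↦3, 4↦0]  zeros at y ∈ {4}
  x = 4: [0↦1, 1↦0, 2↦0, 3↦1, 4↦3]  zeros at y ∈ {1, 2}
Collecting zeros: affine points = {(1, 3), (3, 4), (4, 1), (4, 2)}.
Total count |C(F_5)_aff| = 4.


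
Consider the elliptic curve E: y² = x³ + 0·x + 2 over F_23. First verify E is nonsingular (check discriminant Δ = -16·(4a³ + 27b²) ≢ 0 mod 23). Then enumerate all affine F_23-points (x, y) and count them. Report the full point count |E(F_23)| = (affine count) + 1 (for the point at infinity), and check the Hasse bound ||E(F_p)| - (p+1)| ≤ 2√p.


Affine points = {(0, 5), (0, 18), (1, 7), (1, 16), (3, 11), (3, 12), (5, 9), (5, 14), (7, 0), (8, 10), (8, 13), (9, 8), (9, 15), (10, 6), (10, 17), (14, 3), (14, 20), (16, 2), (16, 21), (17, 4), (17, 19), (22, 1), (22, 22)}; affine count = 23; |E(F_23)| = 24.

Discriminant check: Δ ∝ 4a³ + 27b² = 4·0³ + 27·2² = 4·0 + 27·4 ≡ 16 (mod 23). Nonzero ⇒ E is nonsingular.
For each x ∈ F_23, compute rhs = x³ + 0·x + 2 mod 23, then count y ∈ F_23 with y² ≡ rhs.
  x = 0: rhs = 2, matching y values: 5, 18 (2 points).
  x = 1: rhs = 3, matching y values: 7, 16 (2 points).
  x = 2: rhs = 10, matching y values: none (0 points).
  x = 3: rhs = 6, matching y values: 11, 12 (2 points).
  x = 4: rhs = 20, matching y values: none (0 points).
  x = 5: rhs = 12, matching y values: 9, 14 (2 points).
  x = 6: rhs = 11, matching y values: none (0 points).
  x = 7: rhs = 0, matching y values: 0 (1 points).
  x = 8: rhs = 8, matching y values: 10, 13 (2 points).
  x = 9: rhs = 18, matching y values: 8, 15 (2 points).
  x = 10: rhs = 13, matching y values: 6, 17 (2 points).
  x = 11: rhs = 22, matching y values: none (0 points).
  x = 12: rhs = 5, matching y values: none (0 points).
  x = 13: rhs = 14, matching y values: none (0 points).
  x = 14: rhs = 9, matching y values: 3, 20 (2 points).
  x = 15: rhs = 19, matching y values: none (0 points).
  x = 16: rhs = 4, matching y values: 2, 21 (2 points).
  x = 17: rhs = 16, matching y values: 4, 19 (2 points).
  x = 18: rhs = 15, matching y values: none (0 points).
  x = 19: rhs = 7, matching y values: none (0 points).
  x = 20: rhs = 21, matching y values: none (0 points).
  x = 21: rhs = 17, matching y values: none (0 points).
  x = 22: rhs = 1, matching y values: 1, 22 (2 points).
Total affine count: 23.
Full point count |E(F_23)| = 23 + 1 = 24.
Hasse bound: |24 − (23+1)| = |0| = 0 ≤ 2√23 ≈ 9.5917 ✓.


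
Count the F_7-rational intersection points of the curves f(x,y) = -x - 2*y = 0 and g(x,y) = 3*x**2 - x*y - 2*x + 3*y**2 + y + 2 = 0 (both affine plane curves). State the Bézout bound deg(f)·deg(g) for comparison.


Common zeros: {(2, 6), (6, 4)}; count = 2; Bézout bound = 2.

deg(f) = 1, deg(g) = 2, so Bézout bound = 2.
Scan x ∈ F_7. For each x, list the y ∈ F_7 with f(x, y) ≡ 0 and those with g(x, y) ≡ 0 (mod 7); the common zeros in that column are the intersection.
  x = 0: f ≡ 0 at y ∈ {0}; g ≡ 0 at y ∈ ∅; common: ∅.
  x = 1: f ≡ 0 at y ∈ {3}; g ≡ 0 at y ∈ ∅; common: ∅.
  x = 2: f ≡ 0 at y ∈ {6}; g ≡ 0 at y ∈ {6}; common: {6}.
  x = 3: f ≡ 0 at y ∈ {2}; g ≡ 0 at y ∈ {4, 6}; common: ∅.
  x = 4: f ≡ 0 at y ∈ {5}; g ≡ 0 at y ∈ {0, 1}; common: ∅.
  x = 5: f ≡ 0 at y ∈ {1}; g ≡ 0 at y ∈ ∅; common: ∅.
  x = 6: f ≡ 0 at y ∈ {4}; g ≡ 0 at y ∈ {0, 4}; common: {4}.
Collecting: common zeros = {(2, 6), (6, 4)}, so the count is 2.
Comparison with the Bézout bound: 2 ≤ 2 = deg(f)·deg(g), as expected for curves with no common component (the bound is attained).


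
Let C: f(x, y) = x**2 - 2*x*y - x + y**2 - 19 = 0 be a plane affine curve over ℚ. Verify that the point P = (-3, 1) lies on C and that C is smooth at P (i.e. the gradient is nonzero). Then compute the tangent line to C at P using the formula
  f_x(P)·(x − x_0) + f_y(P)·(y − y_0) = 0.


Tangent line at P: -9*x + 8*y - 35 = 0.

Step 1: f(-3, 1) = 0, so P lies on C.
Step 2: partial derivatives
  f_x(x, y) = 2*x - 2*y - 1, f_y(x, y) = -2*x + 2*y.
  f_x(P) = -9, f_y(P) = 8 (gradient nonzero, so P is smooth).
Step 3: tangent line at P: -9·(x − -3) + 8·(y − 1) = 0.
Expanding: -9*x + 8*y - 35 = 0.


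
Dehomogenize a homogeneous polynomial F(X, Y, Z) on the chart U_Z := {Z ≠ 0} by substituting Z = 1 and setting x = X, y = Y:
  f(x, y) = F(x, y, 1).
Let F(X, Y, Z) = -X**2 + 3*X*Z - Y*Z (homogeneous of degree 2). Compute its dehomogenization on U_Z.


f(x, y) = -x**2 + 3*x - y

On U_Z we set Z = 1. Each monomial c·X^i·Y^j·Z^k in F becomes c·x^i·y^j·1^k = c·x^i·y^j.
Substituting Z = 1: F(X, Y, 1) = -x**2 + 3*x - y.
Note: deg(f) ≤ deg(F) = 2; strict inequality happens when F is divisible by Z (lost terms).


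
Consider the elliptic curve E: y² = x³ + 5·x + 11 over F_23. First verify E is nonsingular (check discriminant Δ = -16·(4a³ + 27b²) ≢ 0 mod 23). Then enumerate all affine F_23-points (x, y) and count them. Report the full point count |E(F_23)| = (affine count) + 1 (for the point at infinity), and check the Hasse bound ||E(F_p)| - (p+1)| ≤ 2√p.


Affine points = {(2, 11), (2, 12), (4, 7), (4, 16), (5, 0), (6, 2), (6, 21), (9, 7), (9, 16), (10, 7), (10, 16), (16, 1), (16, 22), (17, 8), (17, 15), (21, 4), (21, 19)}; affine count = 17; |E(F_23)| = 18.

Discriminant check: Δ ∝ 4a³ + 27b² = 4·5³ + 27·11² = 4·125 + 27·121 ≡ 18 (mod 23). Nonzero ⇒ E is nonsingular.
For each x ∈ F_23, compute rhs = x³ + 5·x + 11 mod 23, then count y ∈ F_23 with y² ≡ rhs.
  x = 0: rhs = 11, matching y values: none (0 points).
  x = 1: rhs = 17, matching y values: none (0 points).
  x = 2: rhs = 6, matching y values: 11, 12 (2 points).
  x = 3: rhs = 7, matching y values: none (0 points).
  x = 4: rhs = 3, matching y values: 7, 16 (2 points).
  x = 5: rhs = 0, matching y values: 0 (1 points).
  x = 6: rhs = 4, matching y values: 2, 21 (2 points).
  x = 7: rhs = 21, matching y values: none (0 points).
  x = 8: rhs = 11, matching y values: none (0 points).
  x = 9: rhs = 3, matching y values: 7, 16 (2 points).
  x = 10: rhs = 3, matching y values: 7, 16 (2 points).
  x = 11: rhs = 17, matching y values: none (0 points).
  x = 12: rhs = 5, matching y values: none (0 points).
  x = 13: rhs = 19, matching y values: none (0 points).
  x = 14: rhs = 19, matching y values: none (0 points).
  x = 15: rhs = 11, matching y values: none (0 points).
  x = 16: rhs = 1, matching y values: 1, 22 (2 points).
  x = 17: rhs = 18, matching y values: 8, 15 (2 points).
  x = 18: rhs = 22, matching y values: none (0 points).
  x = 19: rhs = 19, matching y values: none (0 points).
  x = 20: rhs = 15, matching y values: none (0 points).
  x = 21: rhs = 16, matching y values: 4, 19 (2 points).
  x = 22: rhs = 5, matching y values: none (0 points).
Total affine count: 17.
Full point count |E(F_23)| = 17 + 1 = 18.
Hasse bound: |18 − (23+1)| = |-6| = 6 ≤ 2√23 ≈ 9.5917 ✓.


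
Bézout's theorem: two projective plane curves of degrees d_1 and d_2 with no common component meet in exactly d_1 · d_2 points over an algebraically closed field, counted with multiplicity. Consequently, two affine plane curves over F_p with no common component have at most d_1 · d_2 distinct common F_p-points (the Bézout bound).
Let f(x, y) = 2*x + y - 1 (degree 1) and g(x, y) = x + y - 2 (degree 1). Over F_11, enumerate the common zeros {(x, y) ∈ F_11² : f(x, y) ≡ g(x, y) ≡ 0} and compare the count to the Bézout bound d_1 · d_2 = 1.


Common zeros: {(10, 3)}; count = 1; Bézout bound = 1.

deg(f) = 1, deg(g) = 1, so Bézout bound = 1.
Scan x ∈ F_11. For each x, list the y ∈ F_11 with f(x, y) ≡ 0 and those with g(x, y) ≡ 0 (mod 11); the common zeros in that column are the intersection.
  x = 0: f ≡ 0 at y ∈ {1}; g ≡ 0 at y ∈ {2}; common: ∅.
  x = 1: f ≡ 0 at y ∈ {10}; g ≡ 0 at y ∈ {1}; common: ∅.
  x = 2: f ≡ 0 at y ∈ {8}; g ≡ 0 at y ∈ {0}; common: ∅.
  x = 3: f ≡ 0 at y ∈ {6}; g ≡ 0 at y ∈ {10}; common: ∅.
  x = 4: f ≡ 0 at y ∈ {4}; g ≡ 0 at y ∈ {9}; common: ∅.
  x = 5: f ≡ 0 at y ∈ {2}; g ≡ 0 at y ∈ {8}; common: ∅.
  x = 6: f ≡ 0 at y ∈ {0}; g ≡ 0 at y ∈ {7}; common: ∅.
  x = 7: f ≡ 0 at y ∈ {9}; g ≡ 0 at y ∈ {6}; common: ∅.
  x = 8: f ≡ 0 at y ∈ {7}; g ≡ 0 at y ∈ {5}; common: ∅.
  x = 9: f ≡ 0 at y ∈ {5}; g ≡ 0 at y ∈ {4}; common: ∅.
  x = 10: f ≡ 0 at y ∈ {3}; g ≡ 0 at y ∈ {3}; common: {3}.
Collecting: common zeros = {(10, 3)}, so the count is 1.
Comparison with the Bézout bound: 1 ≤ 1 = deg(f)·deg(g), as expected for curves with no common component (the bound is attained).


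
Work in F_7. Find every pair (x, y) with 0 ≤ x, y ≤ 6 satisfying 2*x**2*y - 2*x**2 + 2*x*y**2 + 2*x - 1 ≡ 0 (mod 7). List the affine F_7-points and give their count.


Affine F_7-points: {(2, 1), (2, 4), (4, 4), (4, 6)}; count = 4.

For each of the 49 pairs (x, y) ∈ F_7², evaluate f(x, y) mod 7. Record the zeros.
  x = 0: [0↦6, 1↦6, 2↦6, 3↦6, 4↦6, 5↦6, 6↦6]  zeros at y ∈ ∅
  x = 1: [0↦6, 1↦3, 2↦4, 3↦2, 4↦4, 5↦3, 6↦6]  zeros at y ∈ ∅
  x = 2: [0↦2, 1↦0, 2↦6, 3↦6, 4↦0, 5↦2, 6↦5]  zeros at y ∈ {1, 4}
  x = 3: [0↦1, 1↦4, 2↦5, 3↦4, 4↦1, 5↦3, 6↦3]  zeros at y ∈ ∅
  x = 4: [0↦3, 1↦1, 2↦1, 3↦3, 4↦0, 5↦6, 6↦0]  zeros at y ∈ {4, 6}
  x = 5: [0↦1, 1↦5, 2↦1, 3↦3, 4↦4, 5↦4, 6↦3]  zeros at y ∈ ∅
  x = 6: [0↦2, 1↦2, 2↦5, 3↦4, 4↦6, 5↦4, 6↦5]  zeros at y ∈ ∅
Collecting zeros: affine points = {(2, 1), (2, 4), (4, 4), (4, 6)}.
Total count |C(F_7)_aff| = 4.


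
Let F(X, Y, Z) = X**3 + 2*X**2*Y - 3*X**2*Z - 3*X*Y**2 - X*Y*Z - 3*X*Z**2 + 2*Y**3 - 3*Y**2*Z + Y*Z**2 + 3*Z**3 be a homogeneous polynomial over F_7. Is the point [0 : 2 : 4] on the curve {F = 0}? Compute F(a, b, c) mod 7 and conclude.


F(0,2,4) ≡ 3 (mod 7); P is NOT on the curve.

Evaluate F(0, 2, 4) term-by-term (mod 7).
  X**3 ↦ 1·0·1·1 = 0
  2*X**2*Y ↦ 2·0·2·1 = 0
  -3*X**2*Z ↦ -3·0·1·4 = 0
  -3*X*Y**2 ↦ -3·0·4·1 = 0
  -X*Y*Z ↦ -1·0·2·4 = 0
  -3*X*Z**2 ↦ -3·0·1·16 = 0
  2*Y**3 ↦ 2·1·8·1 = 16
  -3*Y**2*Z ↦ -3·1·4·4 = -48
  Y*Z**2 ↦ 1·1·2·16 = 32
  3*Z**3 ↦ 3·1·1·64 = 192
Sum: F(0, 2, 4) = (0) + (0) + (0) + (0) + (0) + (0) + (16) + (-48) + (32) + (192) = 192.
Reducing mod 7: 192 ≡ 3 (mod 7).
Since F(a, b, c) ≡ 3 ≠ 0 (mod 7), P does NOT lie on the curve.


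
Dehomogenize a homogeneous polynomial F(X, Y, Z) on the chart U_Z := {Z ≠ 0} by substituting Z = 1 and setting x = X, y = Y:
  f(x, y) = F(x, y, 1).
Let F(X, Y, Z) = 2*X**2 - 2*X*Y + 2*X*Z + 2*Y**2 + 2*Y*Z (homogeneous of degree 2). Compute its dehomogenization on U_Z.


f(x, y) = 2*x**2 - 2*x*y + 2*x + 2*y**2 + 2*y

On U_Z we set Z = 1. Each monomial c·X^i·Y^j·Z^k in F becomes c·x^i·y^j·1^k = c·x^i·y^j.
Substituting Z = 1: F(X, Y, 1) = 2*x**2 - 2*x*y + 2*x + 2*y**2 + 2*y.
Note: deg(f) ≤ deg(F) = 2; strict inequality happens when F is divisible by Z (lost terms).


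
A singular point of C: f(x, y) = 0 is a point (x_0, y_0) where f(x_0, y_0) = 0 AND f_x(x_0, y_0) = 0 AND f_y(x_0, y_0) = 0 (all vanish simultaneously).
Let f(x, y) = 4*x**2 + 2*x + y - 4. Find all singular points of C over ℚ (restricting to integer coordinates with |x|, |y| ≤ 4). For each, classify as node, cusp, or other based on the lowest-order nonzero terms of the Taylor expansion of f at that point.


No singular points in the scanned grid; C is smooth there.

Compute partial derivatives:
  f_x = 8*x + 2.
  f_y = 1.
f_y = 1 is a nonzero constant, so f_y never vanishes: no point (x, y) can satisfy f = f_x = f_y = 0. In particular no (x, y) ∈ {−4, ..., 4}² is singular; the curve is smooth.


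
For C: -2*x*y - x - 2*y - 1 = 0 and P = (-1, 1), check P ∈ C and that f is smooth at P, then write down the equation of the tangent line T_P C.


Tangent line at P: -3*x - 3 = 0.

Step 1: f(-1, 1) = 0, so P lies on C.
Step 2: partial derivatives
  f_x(x, y) = -2*y - 1, f_y(x, y) = -2*x - 2.
  f_x(P) = -3, f_y(P) = 0 (gradient nonzero, so P is smooth).
Step 3: tangent line at P: -3·(x − -1) + 0·(y − 1) = 0.
Expanding: -3*x - 3 = 0.


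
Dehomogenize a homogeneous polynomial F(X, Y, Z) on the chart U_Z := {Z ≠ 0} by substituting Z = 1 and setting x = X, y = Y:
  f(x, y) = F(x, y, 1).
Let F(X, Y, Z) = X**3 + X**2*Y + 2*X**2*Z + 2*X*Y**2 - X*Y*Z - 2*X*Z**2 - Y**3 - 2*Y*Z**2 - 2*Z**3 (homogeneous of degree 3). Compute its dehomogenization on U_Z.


f(x, y) = x**3 + x**2*y + 2*x**2 + 2*x*y**2 - x*y - 2*x - y**3 - 2*y - 2

On U_Z we set Z = 1. Each monomial c·X^i·Y^j·Z^k in F becomes c·x^i·y^j·1^k = c·x^i·y^j.
Substituting Z = 1: F(X, Y, 1) = x**3 + x**2*y + 2*x**2 + 2*x*y**2 - x*y - 2*x - y**3 - 2*y - 2.
Note: deg(f) ≤ deg(F) = 3; strict inequality happens when F is divisible by Z (lost terms).


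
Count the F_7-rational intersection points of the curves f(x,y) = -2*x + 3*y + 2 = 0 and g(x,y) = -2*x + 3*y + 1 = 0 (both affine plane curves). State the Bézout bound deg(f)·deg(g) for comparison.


Common zeros: ∅; count = 0; Bézout bound = 1.

deg(f) = 1, deg(g) = 1, so Bézout bound = 1.
Scan x ∈ F_7. For each x, list the y ∈ F_7 with f(x, y) ≡ 0 and those with g(x, y) ≡ 0 (mod 7); the common zeros in that column are the intersection.
  x = 0: f ≡ 0 at y ∈ {4}; g ≡ 0 at y ∈ {2}; common: ∅.
  x = 1: f ≡ 0 at y ∈ {0}; g ≡ 0 at y ∈ {5}; common: ∅.
  x = 2: f ≡ 0 at y ∈ {3}; g ≡ 0 at y ∈ {1}; common: ∅.
  x = 3: f ≡ 0 at y ∈ {6}; g ≡ 0 at y ∈ {4}; common: ∅.
  x = 4: f ≡ 0 at y ∈ {2}; g ≡ 0 at y ∈ {0}; common: ∅.
  x = 5: f ≡ 0 at y ∈ {5}; g ≡ 0 at y ∈ {3}; common: ∅.
  x = 6: f ≡ 0 at y ∈ {1}; g ≡ 0 at y ∈ {6}; common: ∅.
Collecting: common zeros = ∅, so the count is 0.
Comparison with the Bézout bound: 0 ≤ 1 = deg(f)·deg(g), as expected for curves with no common component (the affine F_7-count falls short of the bound because intersections may lie at infinity, over extension fields, or carry multiplicity).


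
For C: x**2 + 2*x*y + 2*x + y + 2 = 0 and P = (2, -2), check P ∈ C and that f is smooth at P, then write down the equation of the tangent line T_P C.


Tangent line at P: 2*x + 5*y + 6 = 0.

Step 1: f(2, -2) = 0, so P lies on C.
Step 2: partial derivatives
  f_x(x, y) = 2*x + 2*y + 2, f_y(x, y) = 2*x + 1.
  f_x(P) = 2, f_y(P) = 5 (gradient nonzero, so P is smooth).
Step 3: tangent line at P: 2·(x − 2) + 5·(y − -2) = 0.
Expanding: 2*x + 5*y + 6 = 0.


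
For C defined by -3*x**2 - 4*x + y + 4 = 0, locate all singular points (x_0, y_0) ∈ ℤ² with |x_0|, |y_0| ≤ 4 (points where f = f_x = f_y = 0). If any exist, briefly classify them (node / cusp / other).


No singular points in the scanned grid; C is smooth there.

Compute partial derivatives:
  f_x = -6*x - 4.
  f_y = 1.
f_y = 1 is a nonzero constant, so f_y never vanishes: no point (x, y) can satisfy f = f_x = f_y = 0. In particular no (x, y) ∈ {−4, ..., 4}² is singular; the curve is smooth.
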